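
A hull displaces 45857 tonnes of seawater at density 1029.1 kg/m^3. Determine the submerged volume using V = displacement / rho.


Formula: V = mass / rho
Step 1 — convert tonnes to kg: 45857 t * 1000 = 45857000 kg
Step 2 — V = 45857000 / 1029.1 ≈ 44560 m^3 (5 s.f.)

44560 m^3


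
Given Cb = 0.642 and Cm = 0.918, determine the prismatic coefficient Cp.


Formula: Cp = Cb / Cm
Substituting: Cp = 0.642 / 0.918
Result: Cp ≈ 0.69935 (5 s.f.)

0.69935


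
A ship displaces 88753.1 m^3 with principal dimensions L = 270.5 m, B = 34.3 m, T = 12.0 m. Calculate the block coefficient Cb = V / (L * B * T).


Formula: Cb = V / (L * B * T)
Step 1 — L * B * T = 270.5 * 34.3 * 12.0 = 111337.8 m^3
Step 2 — Cb = 88753.1 / 111337.8 ≈ 0.79715 (5 s.f.)

0.79715


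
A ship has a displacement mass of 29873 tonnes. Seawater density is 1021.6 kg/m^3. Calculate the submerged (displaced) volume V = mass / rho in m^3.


Formula: V = mass / rho
Step 1 — convert tonnes to kg: 29873 t * 1000 = 29873000 kg
Step 2 — V = 29873000 / 1021.6 ≈ 29241 m^3 (5 s.f.)

29241 m^3


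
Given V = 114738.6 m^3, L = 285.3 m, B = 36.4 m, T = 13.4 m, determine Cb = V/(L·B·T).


Formula: Cb = V / (L * B * T)
Step 1 — L * B * T = 285.3 * 36.4 * 13.4 = 139157.928 m^3
Step 2 — Cb = 114738.6 / 139157.928 ≈ 0.82452 (5 s.f.)

0.82452


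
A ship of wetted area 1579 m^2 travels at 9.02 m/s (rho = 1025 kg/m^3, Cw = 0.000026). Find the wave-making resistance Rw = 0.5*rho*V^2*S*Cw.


Formula: Rw = 0.5 * rho * V^2 * S * Cw
Step 1 — V^2 = 9.02^2 = 81.3604
Step 2 — 0.5 * rho * V^2 = 0.5 * 1025 * 81.3604 = 41697.205
Step 3 — Rw = 41697.205 * 1579 * 0.000026 ≈ 1711.8 N (5 s.f.)

1711.8 N


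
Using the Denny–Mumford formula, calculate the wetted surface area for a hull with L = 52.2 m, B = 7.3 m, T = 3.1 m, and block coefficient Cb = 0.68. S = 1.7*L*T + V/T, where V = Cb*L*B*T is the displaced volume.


Formula: S = 1.7*L*T + V/T with V = Cb*L*B*T, i.e. S = L * (1.7*T + Cb*B)
Step 1 — 1.7*T = 1.7 * 3.1 = 5.27 m
Step 2 — Cb*B = 0.68 * 7.3 = 4.964 m
Step 3 — 1.7*T + Cb*B = 5.27 + 4.964 = 10.234 m
Step 4 — S = 52.2 * 10.234 ≈ 534.21 m^2 (5 s.f.)

534.21 m^2


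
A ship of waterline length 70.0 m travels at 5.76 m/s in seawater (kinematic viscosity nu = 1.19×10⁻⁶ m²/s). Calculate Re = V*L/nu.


Formula: Re = V * L / nu
Step 1 — V * L = 5.76 * 70.0 = 403.2 m^2/s
Step 2 — Re = 403.2 / 1.19e-6 = 3.39e+08

3.39e+08


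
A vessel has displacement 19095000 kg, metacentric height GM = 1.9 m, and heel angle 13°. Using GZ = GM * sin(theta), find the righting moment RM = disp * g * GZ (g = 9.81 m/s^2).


Formula: GZ = GM * sin(theta); RM = disp * g * GZ
Step 1 — GZ = 1.9 * sin(13°) = 1.9 * 0.224951 = 0.427407 m
Step 2 — RM = 19095000 * 9.81 * 0.427407 ≈ 80063000 N·m (5 s.f.)

80063000 N·m


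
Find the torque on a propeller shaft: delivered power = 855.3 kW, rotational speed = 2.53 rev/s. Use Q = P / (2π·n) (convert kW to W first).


Formula: Q = P_W / (2 * pi * n)
Step 1 — P_W = 855.3 kW * 1000 = 855300.0 W
Step 2 — 2 * pi * n = 2 * pi * 2.53 = 15.896459
Step 3 — Q = 855300.0 / 15.896459 ≈ 53804 N·m (5 s.f.)

53804 N·m


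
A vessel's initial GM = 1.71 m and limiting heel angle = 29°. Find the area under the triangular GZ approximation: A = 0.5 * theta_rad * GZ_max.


Formula: GZ_max = GM * sin(theta); Area = 0.5 * theta_rad * GZ_max
Step 1 — GZ_max = 1.71 * sin(29°) = 1.71 * 0.48481 = 0.829025 m
Step 2 — theta_rad = 29 * pi/180 = 0.506145 rad
Step 3 — Area = 0.5 * 0.506145 * 0.829025 ≈ 0.20980 m·rad (5 s.f.)

0.20980 m·rad


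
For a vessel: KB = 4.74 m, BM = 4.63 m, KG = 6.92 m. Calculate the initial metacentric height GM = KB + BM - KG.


Formula: GM = KB + BM - KG
Step 1 — KM = KB + BM = 4.74 + 4.63 = 9.37 m
Step 2 — GM = KM - KG = 9.37 - 6.92 = 2.45 m

2.45 m


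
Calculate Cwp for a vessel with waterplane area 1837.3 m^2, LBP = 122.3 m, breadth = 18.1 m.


Formula: Cwp = Aw / (L * B)
Step 1 — L * B = 122.3 * 18.1 = 2213.63 m^2
Step 2 — Cwp = 1837.3 / 2213.63 ≈ 0.82999 (5 s.f.)

0.82999


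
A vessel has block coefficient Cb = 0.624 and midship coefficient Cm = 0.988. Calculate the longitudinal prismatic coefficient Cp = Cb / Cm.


Formula: Cp = Cb / Cm
Substituting: Cp = 0.624 / 0.988
Result: Cp ≈ 0.63158 (5 s.f.)

0.63158


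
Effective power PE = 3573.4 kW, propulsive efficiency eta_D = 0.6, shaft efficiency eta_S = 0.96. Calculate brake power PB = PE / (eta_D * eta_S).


Formula: PB = PE / (eta_D * eta_S)
Step 1 — combined efficiency = eta_D * eta_S = 0.6 * 0.96 = 0.576
Step 2 — PB = 3573.4 / 0.576 ≈ 6203.8 kW (5 s.f.)

6203.8 kW


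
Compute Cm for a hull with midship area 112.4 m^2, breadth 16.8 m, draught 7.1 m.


Formula: Cm = Am / (B * T)
Step 1 — B * T = 16.8 * 7.1 = 119.28 m^2
Step 2 — Cm = 112.4 / 119.28 ≈ 0.94232 (5 s.f.)

0.94232


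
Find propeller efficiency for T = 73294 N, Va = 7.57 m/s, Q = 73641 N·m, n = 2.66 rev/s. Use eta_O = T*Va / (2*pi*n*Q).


Formula: eta = T * Va / (2 * pi * n * Q)
Step 1 — numerator = T * Va = 73294 * 7.57 = 554835.58
Step 2 — 2 * pi * n = 2 * pi * 2.66 = 16.713273
Step 3 — denominator = 16.713273 * 73641 = 1230782.14
Step 4 — eta = 554835.58 / 1230782.14 ≈ 0.45080 (5 s.f.)

0.45080


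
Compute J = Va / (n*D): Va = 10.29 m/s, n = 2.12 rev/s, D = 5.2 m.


Formula: J = Va / (n * D)
Step 1 — n * D = 2.12 * 5.2 = 11.024
Step 2 — J = 10.29 / 11.024 ≈ 0.93342 (5 s.f.)

0.93342


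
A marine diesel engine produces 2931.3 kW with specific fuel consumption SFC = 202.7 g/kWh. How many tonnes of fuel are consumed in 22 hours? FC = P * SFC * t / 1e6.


Formula: FC (tonnes) = P * SFC * t / 1,000,000
Step 1 — P * SFC * t = 2931.3 * 202.7 * 22 = 13071839.22 g
Step 2 — FC (tonnes) = 13071839.22 / 1,000,000 ≈ 13.072 tonnes (5 s.f.)

13.072 tonnes


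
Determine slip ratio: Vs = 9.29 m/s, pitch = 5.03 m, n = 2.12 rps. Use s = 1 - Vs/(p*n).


Formula: s = 1 - Vs / (p * n)
Step 1 — p * n = 5.03 * 2.12 = 10.6636
Step 2 — Vs / (p*n) = 9.29 / 10.6636 = 0.871188 (6 d.p.)
Step 3 — s = 1 - 0.871188 = 0.128812

0.128812


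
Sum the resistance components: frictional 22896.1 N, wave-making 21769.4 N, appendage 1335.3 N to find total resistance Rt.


Formula: Rt = Rf + Rw + Ra
Substituting: Rt = 22896.1 + 21769.4 + 1335.3
Result: Rt = 46000.8 N

46000.8 N


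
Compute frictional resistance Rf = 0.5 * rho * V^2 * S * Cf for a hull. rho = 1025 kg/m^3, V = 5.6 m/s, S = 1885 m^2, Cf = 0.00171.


Formula: Rf = 0.5 * rho * V^2 * S * Cf
Step 1 — V^2 = 5.6^2 = 31.36
Step 2 — 0.5 * rho * V^2 = 0.5 * 1025 * 31.36 = 16072.0
Step 3 — Rf = 16072.0 * 1885 * 0.00171 ≈ 51806 N (5 s.f.)

51806 N


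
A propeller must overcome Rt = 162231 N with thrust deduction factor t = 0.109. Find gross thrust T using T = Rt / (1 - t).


Formula: T = Rt / (1 - t)
Step 1 — (1 - t) = 1 - 0.109 = 0.891
Step 2 — T = 162231 / 0.891 ≈ 182080 N (5 s.f.)

182080 N


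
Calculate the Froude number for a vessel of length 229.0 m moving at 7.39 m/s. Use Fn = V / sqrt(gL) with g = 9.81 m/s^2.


Formula: Fn = V / sqrt(g * L)
Step 1 — g * L = 9.81 * 229.0 = 2246.49
Step 2 — sqrt(g * L) = sqrt(2246.49) = 47.397152
Step 3 — Fn = 7.39 / 47.397152 ≈ 0.15592 (5 s.f.)

0.15592


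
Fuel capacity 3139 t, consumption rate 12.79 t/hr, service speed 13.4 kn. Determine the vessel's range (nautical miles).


Formula: endurance = fuel / rate; range = endurance * speed
Step 1 — endurance = 3139 / 12.79 = 245.4261 hours
Step 2 — range = 245.4261 * 13.4 ≈ 3288.7 nautical miles (5 s.f.)

3288.7 NM


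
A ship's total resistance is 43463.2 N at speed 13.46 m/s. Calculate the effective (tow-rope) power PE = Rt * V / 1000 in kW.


Formula: PE = Rt * V / 1000 (kW)
Step 1 — PE (W) = 43463.2 * 13.46 = 585014.672 W
Step 2 — PE (kW) = 585014.672 / 1000 ≈ 585.01 kW (5 s.f.)

585.01 kW


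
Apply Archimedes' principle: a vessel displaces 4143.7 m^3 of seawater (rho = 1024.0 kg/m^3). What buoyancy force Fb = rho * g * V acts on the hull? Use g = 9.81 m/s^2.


Formula: Fb = rho * g * V
Substituting: Fb = 1024.0 * 9.81 * 4143.7
Intermediate: 1024.0 * 9.81 = 10045.44
Result: Fb = 10045.44 * 4143.7 ≈ 41625000 N (5 s.f.)

41625000 N


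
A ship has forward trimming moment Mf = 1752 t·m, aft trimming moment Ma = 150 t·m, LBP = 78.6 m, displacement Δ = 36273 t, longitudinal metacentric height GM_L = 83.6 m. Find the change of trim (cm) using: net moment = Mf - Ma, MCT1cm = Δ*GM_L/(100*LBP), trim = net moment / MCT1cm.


Formula: net trimming moment = Mf - Ma; MCT1cm = Δ*GM_L/(100*LBP); trim = net moment / MCT1cm
Step 1 — net trimming moment = 1752 - 150 = 1602 t·m
Step 2 — MCT1cm = 36273 * 83.6 / (100 * 78.6) = 385.8044 t·m/cm
Step 3 — trim = 1602 / 385.8044 ≈ 4.1524 cm (5 s.f.)

4.1524 cm


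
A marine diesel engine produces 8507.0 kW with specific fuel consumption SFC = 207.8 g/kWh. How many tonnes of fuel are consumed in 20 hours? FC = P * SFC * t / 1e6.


Formula: FC (tonnes) = P * SFC * t / 1,000,000
Step 1 — P * SFC * t = 8507.0 * 207.8 * 20 = 35355092.0 g
Step 2 — FC (tonnes) = 35355092.0 / 1,000,000 ≈ 35.355 tonnes (5 s.f.)

35.355 tonnes


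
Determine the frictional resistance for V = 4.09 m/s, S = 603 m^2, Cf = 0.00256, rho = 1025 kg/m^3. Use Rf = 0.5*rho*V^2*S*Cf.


Formula: Rf = 0.5 * rho * V^2 * S * Cf
Step 1 — V^2 = 4.09^2 = 16.7281
Step 2 — 0.5 * rho * V^2 = 0.5 * 1025 * 16.7281 = 8573.15125
Step 3 — Rf = 8573.15125 * 603 * 0.00256 ≈ 13234 N (5 s.f.)

13234 N


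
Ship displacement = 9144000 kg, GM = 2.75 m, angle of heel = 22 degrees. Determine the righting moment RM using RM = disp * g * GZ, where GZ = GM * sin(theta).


Formula: GZ = GM * sin(theta); RM = disp * g * GZ
Step 1 — GZ = 2.75 * sin(22°) = 2.75 * 0.374607 = 1.030169 m
Step 2 — RM = 9144000 * 9.81 * 1.030169 ≈ 92409000 N·m (5 s.f.)

92409000 N·m


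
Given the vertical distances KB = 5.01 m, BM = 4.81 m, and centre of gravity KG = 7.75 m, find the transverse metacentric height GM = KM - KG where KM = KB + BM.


Formula: GM = KB + BM - KG
Step 1 — KM = KB + BM = 5.01 + 4.81 = 9.82 m
Step 2 — GM = KM - KG = 9.82 - 7.75 = 2.07 m

2.07 m


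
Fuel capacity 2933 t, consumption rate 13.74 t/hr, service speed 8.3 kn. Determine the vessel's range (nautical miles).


Formula: endurance = fuel / rate; range = endurance * speed
Step 1 — endurance = 2933 / 13.74 = 213.4643 hours
Step 2 — range = 213.4643 * 8.3 ≈ 1771.8 nautical miles (5 s.f.)

1771.8 NM


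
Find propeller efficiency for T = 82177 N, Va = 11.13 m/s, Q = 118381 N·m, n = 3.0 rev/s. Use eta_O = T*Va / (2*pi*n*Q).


Formula: eta = T * Va / (2 * pi * n * Q)
Step 1 — numerator = T * Va = 82177 * 11.13 = 914630.01
Step 2 — 2 * pi * n = 2 * pi * 3.0 = 18.849556
Step 3 — denominator = 18.849556 * 118381 = 2231429.29
Step 4 — eta = 914630.01 / 2231429.29 ≈ 0.40989 (5 s.f.)

0.40989


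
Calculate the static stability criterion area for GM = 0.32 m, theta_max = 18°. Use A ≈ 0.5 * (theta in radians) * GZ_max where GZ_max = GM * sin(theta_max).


Formula: GZ_max = GM * sin(theta); Area = 0.5 * theta_rad * GZ_max
Step 1 — GZ_max = 0.32 * sin(18°) = 0.32 * 0.309017 = 0.098885 m
Step 2 — theta_rad = 18 * pi/180 = 0.314159 rad
Step 3 — Area = 0.5 * 0.314159 * 0.098885 ≈ 0.015533 m·rad (5 s.f.)

0.015533 m·rad


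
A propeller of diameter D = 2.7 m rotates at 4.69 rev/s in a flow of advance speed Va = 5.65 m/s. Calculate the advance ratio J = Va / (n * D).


Formula: J = Va / (n * D)
Step 1 — n * D = 4.69 * 2.7 = 12.663
Step 2 — J = 5.65 / 12.663 ≈ 0.44618 (5 s.f.)

0.44618


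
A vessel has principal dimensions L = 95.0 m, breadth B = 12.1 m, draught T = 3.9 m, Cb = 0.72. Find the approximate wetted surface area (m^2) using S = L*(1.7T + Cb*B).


Formula: S = 1.7*L*T + V/T with V = Cb*L*B*T, i.e. S = L * (1.7*T + Cb*B)
Step 1 — 1.7*T = 1.7 * 3.9 = 6.63 m
Step 2 — Cb*B = 0.72 * 12.1 = 8.712 m
Step 3 — 1.7*T + Cb*B = 6.63 + 8.712 = 15.342 m
Step 4 — S = 95.0 * 15.342 ≈ 1457.5 m^2 (5 s.f.)

1457.5 m^2


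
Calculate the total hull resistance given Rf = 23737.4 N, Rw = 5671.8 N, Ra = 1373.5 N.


Formula: Rt = Rf + Rw + Ra
Substituting: Rt = 23737.4 + 5671.8 + 1373.5
Result: Rt = 30782.7 N

30782.7 N


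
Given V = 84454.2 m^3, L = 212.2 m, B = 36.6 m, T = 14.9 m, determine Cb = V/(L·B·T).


Formula: Cb = V / (L * B * T)
Step 1 — L * B * T = 212.2 * 36.6 * 14.9 = 115721.148 m^3
Step 2 — Cb = 84454.2 / 115721.148 ≈ 0.72981 (5 s.f.)

0.72981


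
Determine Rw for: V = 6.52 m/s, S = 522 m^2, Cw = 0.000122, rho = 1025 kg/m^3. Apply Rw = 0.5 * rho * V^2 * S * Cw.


Formula: Rw = 0.5 * rho * V^2 * S * Cw
Step 1 — V^2 = 6.52^2 = 42.5104
Step 2 — 0.5 * rho * V^2 = 0.5 * 1025 * 42.5104 = 21786.58
Step 3 — Rw = 21786.58 * 522 * 0.000122 ≈ 1387.5 N (5 s.f.)

1387.5 N


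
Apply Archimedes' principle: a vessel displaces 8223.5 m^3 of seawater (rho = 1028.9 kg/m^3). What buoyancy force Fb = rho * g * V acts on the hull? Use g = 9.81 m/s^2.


Formula: Fb = rho * g * V
Substituting: Fb = 1028.9 * 9.81 * 8223.5
Intermediate: 1028.9 * 9.81 = 10093.509
Result: Fb = 10093.509 * 8223.5 ≈ 83004000 N (5 s.f.)

83004000 N


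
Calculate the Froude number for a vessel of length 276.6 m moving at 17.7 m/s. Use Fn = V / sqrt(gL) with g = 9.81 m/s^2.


Formula: Fn = V / sqrt(g * L)
Step 1 — g * L = 9.81 * 276.6 = 2713.446
Step 2 — sqrt(g * L) = sqrt(2713.446) = 52.090748
Step 3 — Fn = 17.7 / 52.090748 ≈ 0.33979 (5 s.f.)

0.33979


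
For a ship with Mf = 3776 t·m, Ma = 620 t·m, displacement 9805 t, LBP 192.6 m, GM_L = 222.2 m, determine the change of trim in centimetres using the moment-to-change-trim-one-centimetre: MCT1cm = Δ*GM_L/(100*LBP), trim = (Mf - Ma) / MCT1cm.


Formula: net trimming moment = Mf - Ma; MCT1cm = Δ*GM_L/(100*LBP); trim = net moment / MCT1cm
Step 1 — net trimming moment = 3776 - 620 = 3156 t·m
Step 2 — MCT1cm = 9805 * 222.2 / (100 * 192.6) = 113.119 t·m/cm
Step 3 — trim = 3156 / 113.119 ≈ 27.900 cm (5 s.f.)

27.900 cm


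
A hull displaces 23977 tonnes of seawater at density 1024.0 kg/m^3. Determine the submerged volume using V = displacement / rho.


Formula: V = mass / rho
Step 1 — convert tonnes to kg: 23977 t * 1000 = 23977000 kg
Step 2 — V = 23977000 / 1024.0 ≈ 23415 m^3 (5 s.f.)

23415 m^3


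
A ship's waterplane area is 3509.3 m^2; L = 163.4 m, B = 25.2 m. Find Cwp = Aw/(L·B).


Formula: Cwp = Aw / (L * B)
Step 1 — L * B = 163.4 * 25.2 = 4117.68 m^2
Step 2 — Cwp = 3509.3 / 4117.68 ≈ 0.85225 (5 s.f.)

0.85225


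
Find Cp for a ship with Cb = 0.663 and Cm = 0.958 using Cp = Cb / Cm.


Formula: Cp = Cb / Cm
Substituting: Cp = 0.663 / 0.958
Result: Cp ≈ 0.69207 (5 s.f.)

0.69207


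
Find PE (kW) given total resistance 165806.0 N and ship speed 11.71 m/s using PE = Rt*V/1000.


Formula: PE = Rt * V / 1000 (kW)
Step 1 — PE (W) = 165806.0 * 11.71 = 1941588.26 W
Step 2 — PE (kW) = 1941588.26 / 1000 ≈ 1941.6 kW (5 s.f.)

1941.6 kW


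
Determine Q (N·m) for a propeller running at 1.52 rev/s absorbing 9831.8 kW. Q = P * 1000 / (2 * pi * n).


Formula: Q = P_W / (2 * pi * n)
Step 1 — P_W = 9831.8 kW * 1000 = 9831800.0 W
Step 2 — 2 * pi * n = 2 * pi * 1.52 = 9.550442
Step 3 — Q = 9831800.0 / 9.550442 ≈ 1029500 N·m (5 s.f.)

1029500 N·m


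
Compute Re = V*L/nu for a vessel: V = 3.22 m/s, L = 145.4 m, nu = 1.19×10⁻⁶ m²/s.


Formula: Re = V * L / nu
Step 1 — V * L = 3.22 * 145.4 = 468.188 m^2/s
Step 2 — Re = 468.188 / 1.19e-6 = 3.93e+08

3.93e+08


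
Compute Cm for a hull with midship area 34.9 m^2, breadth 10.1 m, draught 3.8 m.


Formula: Cm = Am / (B * T)
Step 1 — B * T = 10.1 * 3.8 = 38.38 m^2
Step 2 — Cm = 34.9 / 38.38 ≈ 0.90933 (5 s.f.)

0.90933


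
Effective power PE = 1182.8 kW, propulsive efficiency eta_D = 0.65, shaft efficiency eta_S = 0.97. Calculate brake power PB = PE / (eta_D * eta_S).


Formula: PB = PE / (eta_D * eta_S)
Step 1 — combined efficiency = eta_D * eta_S = 0.65 * 0.97 = 0.6305
Step 2 — PB = 1182.8 / 0.6305 ≈ 1876.0 kW (5 s.f.)

1876.0 kW


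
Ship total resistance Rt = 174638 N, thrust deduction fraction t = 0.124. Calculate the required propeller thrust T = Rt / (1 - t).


Formula: T = Rt / (1 - t)
Step 1 — (1 - t) = 1 - 0.124 = 0.876
Step 2 — T = 174638 / 0.876 ≈ 199360 N (5 s.f.)

199360 N


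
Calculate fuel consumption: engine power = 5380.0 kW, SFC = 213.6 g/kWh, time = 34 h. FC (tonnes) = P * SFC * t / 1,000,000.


Formula: FC (tonnes) = P * SFC * t / 1,000,000
Step 1 — P * SFC * t = 5380.0 * 213.6 * 34 = 39071712.0 g
Step 2 — FC (tonnes) = 39071712.0 / 1,000,000 ≈ 39.072 tonnes (5 s.f.)

39.072 tonnes


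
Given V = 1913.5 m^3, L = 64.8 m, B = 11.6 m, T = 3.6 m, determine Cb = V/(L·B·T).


Formula: Cb = V / (L * B * T)
Step 1 — L * B * T = 64.8 * 11.6 * 3.6 = 2706.048 m^3
Step 2 — Cb = 1913.5 / 2706.048 ≈ 0.70712 (5 s.f.)

0.70712


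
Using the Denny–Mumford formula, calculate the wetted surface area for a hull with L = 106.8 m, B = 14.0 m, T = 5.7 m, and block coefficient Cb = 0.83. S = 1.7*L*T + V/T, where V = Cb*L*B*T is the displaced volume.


Formula: S = 1.7*L*T + V/T with V = Cb*L*B*T, i.e. S = L * (1.7*T + Cb*B)
Step 1 — 1.7*T = 1.7 * 5.7 = 9.69 m
Step 2 — Cb*B = 0.83 * 14.0 = 11.62 m
Step 3 — 1.7*T + Cb*B = 9.69 + 11.62 = 21.31 m
Step 4 — S = 106.8 * 21.31 ≈ 2275.9 m^2 (5 s.f.)

2275.9 m^2


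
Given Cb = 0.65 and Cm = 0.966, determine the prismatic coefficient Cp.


Formula: Cp = Cb / Cm
Substituting: Cp = 0.65 / 0.966
Result: Cp ≈ 0.67288 (5 s.f.)

0.67288


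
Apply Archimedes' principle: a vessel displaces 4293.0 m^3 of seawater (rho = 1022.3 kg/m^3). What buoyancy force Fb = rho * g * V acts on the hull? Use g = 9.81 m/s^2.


Formula: Fb = rho * g * V
Substituting: Fb = 1022.3 * 9.81 * 4293.0
Intermediate: 1022.3 * 9.81 = 10028.763
Result: Fb = 10028.763 * 4293.0 ≈ 43053000 N (5 s.f.)

43053000 N


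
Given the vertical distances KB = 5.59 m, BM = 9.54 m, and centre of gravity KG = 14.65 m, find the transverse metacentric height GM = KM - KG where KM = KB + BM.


Formula: GM = KB + BM - KG
Step 1 — KM = KB + BM = 5.59 + 9.54 = 15.13 m
Step 2 — GM = KM - KG = 15.13 - 14.65 = 0.48 m

0.48 m


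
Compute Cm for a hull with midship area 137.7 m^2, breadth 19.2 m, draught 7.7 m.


Formula: Cm = Am / (B * T)
Step 1 — B * T = 19.2 * 7.7 = 147.84 m^2
Step 2 — Cm = 137.7 / 147.84 ≈ 0.93141 (5 s.f.)

0.93141


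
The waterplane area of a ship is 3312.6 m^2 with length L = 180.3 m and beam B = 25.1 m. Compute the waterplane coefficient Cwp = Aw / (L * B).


Formula: Cwp = Aw / (L * B)
Step 1 — L * B = 180.3 * 25.1 = 4525.53 m^2
Step 2 — Cwp = 3312.6 / 4525.53 ≈ 0.73198 (5 s.f.)

0.73198


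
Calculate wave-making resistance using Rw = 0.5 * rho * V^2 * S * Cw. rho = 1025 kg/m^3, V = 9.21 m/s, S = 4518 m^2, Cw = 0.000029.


Formula: Rw = 0.5 * rho * V^2 * S * Cw
Step 1 — V^2 = 9.21^2 = 84.8241
Step 2 — 0.5 * rho * V^2 = 0.5 * 1025 * 84.8241 = 43472.35125
Step 3 — Rw = 43472.35125 * 4518 * 0.000029 ≈ 5695.8 N (5 s.f.)

5695.8 N


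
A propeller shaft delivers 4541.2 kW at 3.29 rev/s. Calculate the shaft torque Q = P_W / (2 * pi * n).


Formula: Q = P_W / (2 * pi * n)
Step 1 — P_W = 4541.2 kW * 1000 = 4541200.0 W
Step 2 — 2 * pi * n = 2 * pi * 3.29 = 20.67168
Step 3 — Q = 4541200.0 / 20.67168 ≈ 219680 N·m (5 s.f.)

219680 N·m


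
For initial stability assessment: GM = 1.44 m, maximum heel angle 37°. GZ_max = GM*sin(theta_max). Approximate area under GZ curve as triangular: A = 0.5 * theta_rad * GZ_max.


Formula: GZ_max = GM * sin(theta); Area = 0.5 * theta_rad * GZ_max
Step 1 — GZ_max = 1.44 * sin(37°) = 1.44 * 0.601815 = 0.866614 m
Step 2 — theta_rad = 37 * pi/180 = 0.645772 rad
Step 3 — Area = 0.5 * 0.645772 * 0.866614 ≈ 0.27982 m·rad (5 s.f.)

0.27982 m·rad


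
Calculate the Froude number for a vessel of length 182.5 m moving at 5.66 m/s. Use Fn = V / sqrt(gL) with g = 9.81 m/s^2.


Formula: Fn = V / sqrt(g * L)
Step 1 — g * L = 9.81 * 182.5 = 1790.325
Step 2 — sqrt(g * L) = sqrt(1790.325) = 42.312232
Step 3 — Fn = 5.66 / 42.312232 ≈ 0.13377 (5 s.f.)

0.13377


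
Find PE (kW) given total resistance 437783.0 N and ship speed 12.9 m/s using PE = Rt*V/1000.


Formula: PE = Rt * V / 1000 (kW)
Step 1 — PE (W) = 437783.0 * 12.9 = 5647400.7 W
Step 2 — PE (kW) = 5647400.7 / 1000 ≈ 5647.4 kW (5 s.f.)

5647.4 kW


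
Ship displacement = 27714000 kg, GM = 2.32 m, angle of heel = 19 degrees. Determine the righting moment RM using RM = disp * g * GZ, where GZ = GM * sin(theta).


Formula: GZ = GM * sin(theta); RM = disp * g * GZ
Step 1 — GZ = 2.32 * sin(19°) = 2.32 * 0.325568 = 0.755318 m
Step 2 — RM = 27714000 * 9.81 * 0.755318 ≈ 205350000 N·m (5 s.f.)

205350000 N·m


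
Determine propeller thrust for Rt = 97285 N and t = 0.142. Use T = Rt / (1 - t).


Formula: T = Rt / (1 - t)
Step 1 — (1 - t) = 1 - 0.142 = 0.858
Step 2 — T = 97285 / 0.858 ≈ 113390 N (5 s.f.)

113390 N


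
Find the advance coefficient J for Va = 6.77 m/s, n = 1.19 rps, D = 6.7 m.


Formula: J = Va / (n * D)
Step 1 — n * D = 1.19 * 6.7 = 7.973
Step 2 — J = 6.77 / 7.973 ≈ 0.84912 (5 s.f.)

0.84912


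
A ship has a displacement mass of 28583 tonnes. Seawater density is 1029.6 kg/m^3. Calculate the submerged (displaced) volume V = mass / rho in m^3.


Formula: V = mass / rho
Step 1 — convert tonnes to kg: 28583 t * 1000 = 28583000 kg
Step 2 — V = 28583000 / 1029.6 ≈ 27761 m^3 (5 s.f.)

27761 m^3


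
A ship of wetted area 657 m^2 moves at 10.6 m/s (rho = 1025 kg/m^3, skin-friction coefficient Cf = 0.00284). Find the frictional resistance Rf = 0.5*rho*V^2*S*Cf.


Formula: Rf = 0.5 * rho * V^2 * S * Cf
Step 1 — V^2 = 10.6^2 = 112.36
Step 2 — 0.5 * rho * V^2 = 0.5 * 1025 * 112.36 = 57584.5
Step 3 — Rf = 57584.5 * 657 * 0.00284 ≈ 107450 N (5 s.f.)

107450 N


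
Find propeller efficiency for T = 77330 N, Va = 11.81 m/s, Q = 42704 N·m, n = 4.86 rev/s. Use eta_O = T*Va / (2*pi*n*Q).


Formula: eta = T * Va / (2 * pi * n * Q)
Step 1 — numerator = T * Va = 77330 * 11.81 = 913267.3
Step 2 — 2 * pi * n = 2 * pi * 4.86 = 30.536281
Step 3 — denominator = 30.536281 * 42704 = 1304021.34
Step 4 — eta = 913267.3 / 1304021.34 ≈ 0.70035 (5 s.f.)

0.70035


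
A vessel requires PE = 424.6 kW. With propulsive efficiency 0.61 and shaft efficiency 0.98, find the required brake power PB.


Formula: PB = PE / (eta_D * eta_S)
Step 1 — combined efficiency = eta_D * eta_S = 0.61 * 0.98 = 0.5978
Step 2 — PB = 424.6 / 0.5978 ≈ 710.27 kW (5 s.f.)

710.27 kW


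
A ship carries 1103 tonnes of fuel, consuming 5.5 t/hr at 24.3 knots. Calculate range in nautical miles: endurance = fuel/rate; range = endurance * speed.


Formula: endurance = fuel / rate; range = endurance * speed
Step 1 — endurance = 1103 / 5.5 = 200.5455 hours
Step 2 — range = 200.5455 * 24.3 ≈ 4873.3 nautical miles (5 s.f.)

4873.3 NM


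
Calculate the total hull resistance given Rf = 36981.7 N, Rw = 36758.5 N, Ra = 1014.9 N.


Formula: Rt = Rf + Rw + Ra
Substituting: Rt = 36981.7 + 36758.5 + 1014.9
Result: Rt = 74755.1 N

74755.1 N


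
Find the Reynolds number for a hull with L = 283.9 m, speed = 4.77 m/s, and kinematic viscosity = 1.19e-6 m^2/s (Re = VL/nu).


Formula: Re = V * L / nu
Step 1 — V * L = 4.77 * 283.9 = 1354.203 m^2/s
Step 2 — Re = 1354.203 / 1.19e-6 = 1.14e+09

1.14e+09


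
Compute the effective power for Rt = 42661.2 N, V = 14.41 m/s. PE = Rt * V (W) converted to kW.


Formula: PE = Rt * V / 1000 (kW)
Step 1 — PE (W) = 42661.2 * 14.41 = 614747.892 W
Step 2 — PE (kW) = 614747.892 / 1000 ≈ 614.75 kW (5 s.f.)

614.75 kW


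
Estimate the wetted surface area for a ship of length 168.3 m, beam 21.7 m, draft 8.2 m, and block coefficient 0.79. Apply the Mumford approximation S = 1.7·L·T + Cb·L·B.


Formula: S = 1.7*L*T + V/T with V = Cb*L*B*T, i.e. S = L * (1.7*T + Cb*B)
Step 1 — 1.7*T = 1.7 * 8.2 = 13.94 m
Step 2 — Cb*B = 0.79 * 21.7 = 17.143 m
Step 3 — 1.7*T + Cb*B = 13.94 + 17.143 = 31.083 m
Step 4 — S = 168.3 * 31.083 ≈ 5231.3 m^2 (5 s.f.)

5231.3 m^2


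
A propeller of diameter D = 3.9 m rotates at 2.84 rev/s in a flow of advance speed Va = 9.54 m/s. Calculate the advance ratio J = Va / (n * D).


Formula: J = Va / (n * D)
Step 1 — n * D = 2.84 * 3.9 = 11.076
Step 2 — J = 9.54 / 11.076 ≈ 0.86132 (5 s.f.)

0.86132


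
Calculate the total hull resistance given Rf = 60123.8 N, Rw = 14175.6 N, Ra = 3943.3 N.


Formula: Rt = Rf + Rw + Ra
Substituting: Rt = 60123.8 + 14175.6 + 3943.3
Result: Rt = 78242.7 N

78242.7 N


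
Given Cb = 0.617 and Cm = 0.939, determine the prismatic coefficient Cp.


Formula: Cp = Cb / Cm
Substituting: Cp = 0.617 / 0.939
Result: Cp ≈ 0.65708 (5 s.f.)

0.65708


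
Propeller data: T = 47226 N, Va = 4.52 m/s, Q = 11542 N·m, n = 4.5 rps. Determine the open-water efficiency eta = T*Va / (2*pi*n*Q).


Formula: eta = T * Va / (2 * pi * n * Q)
Step 1 — numerator = T * Va = 47226 * 4.52 = 213461.52
Step 2 — 2 * pi * n = 2 * pi * 4.5 = 28.274334
Step 3 — denominator = 28.274334 * 11542 = 326342.36
Step 4 — eta = 213461.52 / 326342.36 ≈ 0.65410 (5 s.f.)

0.65410


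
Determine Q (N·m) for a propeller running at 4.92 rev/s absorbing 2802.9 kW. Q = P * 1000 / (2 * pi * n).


Formula: Q = P_W / (2 * pi * n)
Step 1 — P_W = 2802.9 kW * 1000 = 2802900.0 W
Step 2 — 2 * pi * n = 2 * pi * 4.92 = 30.913272
Step 3 — Q = 2802900.0 / 30.913272 ≈ 90670 N·m (5 s.f.)

90670 N·m


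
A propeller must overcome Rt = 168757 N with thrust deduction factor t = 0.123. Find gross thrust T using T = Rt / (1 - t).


Formula: T = Rt / (1 - t)
Step 1 — (1 - t) = 1 - 0.123 = 0.877
Step 2 — T = 168757 / 0.877 ≈ 192430 N (5 s.f.)

192430 N


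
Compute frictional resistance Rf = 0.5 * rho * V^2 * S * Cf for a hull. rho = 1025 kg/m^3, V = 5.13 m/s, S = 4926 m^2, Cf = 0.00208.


Formula: Rf = 0.5 * rho * V^2 * S * Cf
Step 1 — V^2 = 5.13^2 = 26.3169
Step 2 — 0.5 * rho * V^2 = 0.5 * 1025 * 26.3169 = 13487.41125
Step 3 — Rf = 13487.41125 * 4926 * 0.00208 ≈ 138190 N (5 s.f.)

138190 N


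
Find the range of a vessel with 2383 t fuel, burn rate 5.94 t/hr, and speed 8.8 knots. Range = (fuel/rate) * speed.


Formula: endurance = fuel / rate; range = endurance * speed
Step 1 — endurance = 2383 / 5.94 = 401.1785 hours
Step 2 — range = 401.1785 * 8.8 ≈ 3530.4 nautical miles (5 s.f.)

3530.4 NM


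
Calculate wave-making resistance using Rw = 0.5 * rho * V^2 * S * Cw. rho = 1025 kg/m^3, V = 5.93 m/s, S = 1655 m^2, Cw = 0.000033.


Formula: Rw = 0.5 * rho * V^2 * S * Cw
Step 1 — V^2 = 5.93^2 = 35.1649
Step 2 — 0.5 * rho * V^2 = 0.5 * 1025 * 35.1649 = 18022.01125
Step 3 — Rw = 18022.01125 * 1655 * 0.000033 ≈ 984.27 N (5 s.f.)

984.27 N


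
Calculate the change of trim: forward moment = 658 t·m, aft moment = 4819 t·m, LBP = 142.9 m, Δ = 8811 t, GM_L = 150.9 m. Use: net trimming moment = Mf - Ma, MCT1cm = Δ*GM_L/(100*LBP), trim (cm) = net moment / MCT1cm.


Formula: net trimming moment = Mf - Ma; MCT1cm = Δ*GM_L/(100*LBP); trim = net moment / MCT1cm
Step 1 — net trimming moment = 658 - 4819 = -4161 t·m
Step 2 — MCT1cm = 8811 * 150.9 / (100 * 142.9) = 93.0427 t·m/cm
Step 3 — trim = -4161 / 93.0427 ≈ -44.721 cm (5 s.f.)

-44.721 cm


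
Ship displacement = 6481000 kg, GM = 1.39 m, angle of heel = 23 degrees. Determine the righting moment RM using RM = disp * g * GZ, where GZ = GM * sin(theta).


Formula: GZ = GM * sin(theta); RM = disp * g * GZ
Step 1 — GZ = 1.39 * sin(23°) = 1.39 * 0.390731 = 0.543116 m
Step 2 — RM = 6481000 * 9.81 * 0.543116 ≈ 34531000 N·m (5 s.f.)

34531000 N·m


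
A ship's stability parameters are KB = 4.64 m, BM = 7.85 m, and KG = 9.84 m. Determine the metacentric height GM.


Formula: GM = KB + BM - KG
Step 1 — KM = KB + BM = 4.64 + 7.85 = 12.49 m
Step 2 — GM = KM - KG = 12.49 - 9.84 = 2.65 m

2.65 m


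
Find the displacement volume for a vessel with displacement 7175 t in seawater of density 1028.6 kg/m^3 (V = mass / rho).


Formula: V = mass / rho
Step 1 — convert tonnes to kg: 7175 t * 1000 = 7175000 kg
Step 2 — V = 7175000 / 1028.6 ≈ 6975.5 m^3 (5 s.f.)

6975.5 m^3


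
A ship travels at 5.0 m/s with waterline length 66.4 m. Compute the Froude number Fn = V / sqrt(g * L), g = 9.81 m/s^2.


Formula: Fn = V / sqrt(g * L)
Step 1 — g * L = 9.81 * 66.4 = 651.384
Step 2 — sqrt(g * L) = sqrt(651.384) = 25.522226
Step 3 — Fn = 5.0 / 25.522226 ≈ 0.19591 (5 s.f.)

0.19591


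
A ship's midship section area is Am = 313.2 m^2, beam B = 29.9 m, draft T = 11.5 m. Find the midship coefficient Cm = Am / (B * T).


Formula: Cm = Am / (B * T)
Step 1 — B * T = 29.9 * 11.5 = 343.85 m^2
Step 2 — Cm = 313.2 / 343.85 ≈ 0.91086 (5 s.f.)

0.91086


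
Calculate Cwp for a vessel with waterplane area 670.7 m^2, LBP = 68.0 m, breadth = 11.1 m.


Formula: Cwp = Aw / (L * B)
Step 1 — L * B = 68.0 * 11.1 = 754.8 m^2
Step 2 — Cwp = 670.7 / 754.8 ≈ 0.88858 (5 s.f.)

0.88858


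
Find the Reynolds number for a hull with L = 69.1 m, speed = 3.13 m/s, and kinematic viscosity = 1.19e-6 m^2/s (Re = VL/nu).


Formula: Re = V * L / nu
Step 1 — V * L = 3.13 * 69.1 = 216.283 m^2/s
Step 2 — Re = 216.283 / 1.19e-6 = 1.82e+08

1.82e+08


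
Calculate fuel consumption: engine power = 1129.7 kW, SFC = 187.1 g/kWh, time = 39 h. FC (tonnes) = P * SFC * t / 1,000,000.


Formula: FC (tonnes) = P * SFC * t / 1,000,000
Step 1 — P * SFC * t = 1129.7 * 187.1 * 39 = 8243307.93 g
Step 2 — FC (tonnes) = 8243307.93 / 1,000,000 ≈ 8.2433 tonnes (5 s.f.)

8.2433 tonnes


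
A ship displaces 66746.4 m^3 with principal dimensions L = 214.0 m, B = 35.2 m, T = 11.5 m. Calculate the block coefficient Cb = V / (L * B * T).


Formula: Cb = V / (L * B * T)
Step 1 — L * B * T = 214.0 * 35.2 * 11.5 = 86627.2 m^3
Step 2 — Cb = 66746.4 / 86627.2 ≈ 0.77050 (5 s.f.)

0.77050


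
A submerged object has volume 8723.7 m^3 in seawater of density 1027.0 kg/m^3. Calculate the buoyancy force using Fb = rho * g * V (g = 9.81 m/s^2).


Formula: Fb = rho * g * V
Substituting: Fb = 1027.0 * 9.81 * 8723.7
Intermediate: 1027.0 * 9.81 = 10074.87
Result: Fb = 10074.87 * 8723.7 ≈ 87890000 N (5 s.f.)

87890000 N


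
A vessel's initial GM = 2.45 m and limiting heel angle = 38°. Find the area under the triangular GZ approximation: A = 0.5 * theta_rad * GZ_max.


Formula: GZ_max = GM * sin(theta); Area = 0.5 * theta_rad * GZ_max
Step 1 — GZ_max = 2.45 * sin(38°) = 2.45 * 0.615661 = 1.508369 m
Step 2 — theta_rad = 38 * pi/180 = 0.663225 rad
Step 3 — Area = 0.5 * 0.663225 * 1.508369 ≈ 0.50019 m·rad (5 s.f.)

0.50019 m·rad


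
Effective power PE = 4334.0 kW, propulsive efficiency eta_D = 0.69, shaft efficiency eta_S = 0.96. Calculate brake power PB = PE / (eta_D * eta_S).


Formula: PB = PE / (eta_D * eta_S)
Step 1 — combined efficiency = eta_D * eta_S = 0.69 * 0.96 = 0.6624
Step 2 — PB = 4334.0 / 0.6624 ≈ 6542.9 kW (5 s.f.)

6542.9 kW


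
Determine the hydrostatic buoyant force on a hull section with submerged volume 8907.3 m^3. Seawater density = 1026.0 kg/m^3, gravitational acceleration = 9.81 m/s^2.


Formula: Fb = rho * g * V
Substituting: Fb = 1026.0 * 9.81 * 8907.3
Intermediate: 1026.0 * 9.81 = 10065.06
Result: Fb = 10065.06 * 8907.3 ≈ 89653000 N (5 s.f.)

89653000 N


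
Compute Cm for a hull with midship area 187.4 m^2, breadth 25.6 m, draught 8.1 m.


Formula: Cm = Am / (B * T)
Step 1 — B * T = 25.6 * 8.1 = 207.36 m^2
Step 2 — Cm = 187.4 / 207.36 ≈ 0.90374 (5 s.f.)

0.90374


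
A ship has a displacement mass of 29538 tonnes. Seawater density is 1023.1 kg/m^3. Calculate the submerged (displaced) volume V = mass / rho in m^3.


Formula: V = mass / rho
Step 1 — convert tonnes to kg: 29538 t * 1000 = 29538000 kg
Step 2 — V = 29538000 / 1023.1 ≈ 28871 m^3 (5 s.f.)

28871 m^3


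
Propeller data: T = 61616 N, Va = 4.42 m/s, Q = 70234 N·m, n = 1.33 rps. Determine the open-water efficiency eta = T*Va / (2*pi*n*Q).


Formula: eta = T * Va / (2 * pi * n * Q)
Step 1 — numerator = T * Va = 61616 * 4.42 = 272342.72
Step 2 — 2 * pi * n = 2 * pi * 1.33 = 8.356636
Step 3 — denominator = 8.356636 * 70234 = 586919.97
Step 4 — eta = 272342.72 / 586919.97 ≈ 0.46402 (5 s.f.)

0.46402


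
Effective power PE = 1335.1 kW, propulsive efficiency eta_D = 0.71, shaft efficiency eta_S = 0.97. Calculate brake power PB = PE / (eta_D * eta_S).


Formula: PB = PE / (eta_D * eta_S)
Step 1 — combined efficiency = eta_D * eta_S = 0.71 * 0.97 = 0.6887
Step 2 — PB = 1335.1 / 0.6887 ≈ 1938.6 kW (5 s.f.)

1938.6 kW


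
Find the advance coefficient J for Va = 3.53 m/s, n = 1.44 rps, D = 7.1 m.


Formula: J = Va / (n * D)
Step 1 — n * D = 1.44 * 7.1 = 10.224
Step 2 — J = 3.53 / 10.224 ≈ 0.34527 (5 s.f.)

0.34527


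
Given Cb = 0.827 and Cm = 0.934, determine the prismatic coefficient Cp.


Formula: Cp = Cb / Cm
Substituting: Cp = 0.827 / 0.934
Result: Cp ≈ 0.88544 (5 s.f.)

0.88544


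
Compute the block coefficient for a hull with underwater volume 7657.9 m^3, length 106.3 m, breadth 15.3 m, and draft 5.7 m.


Formula: Cb = V / (L * B * T)
Step 1 — L * B * T = 106.3 * 15.3 * 5.7 = 9270.423 m^3
Step 2 — Cb = 7657.9 / 9270.423 ≈ 0.82606 (5 s.f.)

0.82606


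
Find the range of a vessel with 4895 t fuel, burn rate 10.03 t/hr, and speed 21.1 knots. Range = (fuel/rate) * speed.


Formula: endurance = fuel / rate; range = endurance * speed
Step 1 — endurance = 4895 / 10.03 = 488.0359 hours
Step 2 — range = 488.0359 * 21.1 ≈ 10298 nautical miles (5 s.f.)

10298 NM


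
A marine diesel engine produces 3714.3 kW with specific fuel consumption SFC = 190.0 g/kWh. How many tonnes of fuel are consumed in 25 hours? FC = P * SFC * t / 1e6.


Formula: FC (tonnes) = P * SFC * t / 1,000,000
Step 1 — P * SFC * t = 3714.3 * 190.0 * 25 = 17642925.0 g
Step 2 — FC (tonnes) = 17642925.0 / 1,000,000 ≈ 17.643 tonnes (5 s.f.)

17.643 tonnes


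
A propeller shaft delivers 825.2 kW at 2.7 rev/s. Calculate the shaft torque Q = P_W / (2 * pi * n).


Formula: Q = P_W / (2 * pi * n)
Step 1 — P_W = 825.2 kW * 1000 = 825200.0 W
Step 2 — 2 * pi * n = 2 * pi * 2.7 = 16.9646
Step 3 — Q = 825200.0 / 16.9646 ≈ 48642 N·m (5 s.f.)

48642 N·m


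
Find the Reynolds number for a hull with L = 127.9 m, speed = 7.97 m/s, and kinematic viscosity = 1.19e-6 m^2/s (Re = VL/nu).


Formula: Re = V * L / nu
Step 1 — V * L = 7.97 * 127.9 = 1019.363 m^2/s
Step 2 — Re = 1019.363 / 1.19e-6 = 8.57e+08

8.57e+08


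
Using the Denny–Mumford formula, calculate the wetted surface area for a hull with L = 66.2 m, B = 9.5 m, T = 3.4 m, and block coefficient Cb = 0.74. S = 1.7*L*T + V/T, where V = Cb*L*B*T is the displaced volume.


Formula: S = 1.7*L*T + V/T with V = Cb*L*B*T, i.e. S = L * (1.7*T + Cb*B)
Step 1 — 1.7*T = 1.7 * 3.4 = 5.78 m
Step 2 — Cb*B = 0.74 * 9.5 = 7.03 m
Step 3 — 1.7*T + Cb*B = 5.78 + 7.03 = 12.81 m
Step 4 — S = 66.2 * 12.81 ≈ 848.02 m^2 (5 s.f.)

848.02 m^2


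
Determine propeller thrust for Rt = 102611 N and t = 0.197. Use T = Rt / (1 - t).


Formula: T = Rt / (1 - t)
Step 1 — (1 - t) = 1 - 0.197 = 0.803
Step 2 — T = 102611 / 0.803 ≈ 127780 N (5 s.f.)

127780 N


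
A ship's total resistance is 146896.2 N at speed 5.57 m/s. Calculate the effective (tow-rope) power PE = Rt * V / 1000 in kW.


Formula: PE = Rt * V / 1000 (kW)
Step 1 — PE (W) = 146896.2 * 5.57 = 818211.834 W
Step 2 — PE (kW) = 818211.834 / 1000 ≈ 818.21 kW (5 s.f.)

818.21 kW


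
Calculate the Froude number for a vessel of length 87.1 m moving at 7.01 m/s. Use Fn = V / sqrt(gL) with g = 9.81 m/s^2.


Formula: Fn = V / sqrt(g * L)
Step 1 — g * L = 9.81 * 87.1 = 854.451
Step 2 — sqrt(g * L) = sqrt(854.451) = 29.230994
Step 3 — Fn = 7.01 / 29.230994 ≈ 0.23981 (5 s.f.)

0.23981


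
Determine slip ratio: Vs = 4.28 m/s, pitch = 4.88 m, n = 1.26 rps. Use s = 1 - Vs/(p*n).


Formula: s = 1 - Vs / (p * n)
Step 1 — p * n = 4.88 * 1.26 = 6.1488
Step 2 — Vs / (p*n) = 4.28 / 6.1488 = 0.696071 (6 d.p.)
Step 3 — s = 1 - 0.696071 = 0.303929

0.303929


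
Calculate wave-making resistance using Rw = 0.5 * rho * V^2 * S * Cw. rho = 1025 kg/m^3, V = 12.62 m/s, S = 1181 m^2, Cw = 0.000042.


Formula: Rw = 0.5 * rho * V^2 * S * Cw
Step 1 — V^2 = 12.62^2 = 159.2644
Step 2 — 0.5 * rho * V^2 = 0.5 * 1025 * 159.2644 = 81623.005
Step 3 — Rw = 81623.005 * 1181 * 0.000042 ≈ 4048.7 N (5 s.f.)

4048.7 N


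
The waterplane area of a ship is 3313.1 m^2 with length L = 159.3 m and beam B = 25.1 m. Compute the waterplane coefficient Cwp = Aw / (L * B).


Formula: Cwp = Aw / (L * B)
Step 1 — L * B = 159.3 * 25.1 = 3998.43 m^2
Step 2 — Cwp = 3313.1 / 3998.43 ≈ 0.82860 (5 s.f.)

0.82860


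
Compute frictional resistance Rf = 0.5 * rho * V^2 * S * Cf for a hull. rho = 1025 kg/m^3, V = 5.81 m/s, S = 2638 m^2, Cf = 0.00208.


Formula: Rf = 0.5 * rho * V^2 * S * Cf
Step 1 — V^2 = 5.81^2 = 33.7561
Step 2 — 0.5 * rho * V^2 = 0.5 * 1025 * 33.7561 = 17300.00125
Step 3 — Rf = 17300.00125 * 2638 * 0.00208 ≈ 94926 N (5 s.f.)

94926 N


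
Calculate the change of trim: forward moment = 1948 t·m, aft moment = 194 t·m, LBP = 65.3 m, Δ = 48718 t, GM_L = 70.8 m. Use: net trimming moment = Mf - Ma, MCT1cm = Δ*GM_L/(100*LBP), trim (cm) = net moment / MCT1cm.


Formula: net trimming moment = Mf - Ma; MCT1cm = Δ*GM_L/(100*LBP); trim = net moment / MCT1cm
Step 1 — net trimming moment = 1948 - 194 = 1754 t·m
Step 2 — MCT1cm = 48718 * 70.8 / (100 * 65.3) = 528.2135 t·m/cm
Step 3 — trim = 1754 / 528.2135 ≈ 3.3206 cm (5 s.f.)

3.3206 cm


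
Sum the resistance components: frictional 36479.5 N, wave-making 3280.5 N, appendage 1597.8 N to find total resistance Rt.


Formula: Rt = Rf + Rw + Ra
Substituting: Rt = 36479.5 + 3280.5 + 1597.8
Result: Rt = 41357.8 N

41357.8 N


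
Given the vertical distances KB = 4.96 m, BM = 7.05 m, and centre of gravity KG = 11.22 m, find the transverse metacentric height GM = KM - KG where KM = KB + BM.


Formula: GM = KB + BM - KG
Step 1 — KM = KB + BM = 4.96 + 7.05 = 12.01 m
Step 2 — GM = KM - KG = 12.01 - 11.22 = 0.79 m

0.79 m


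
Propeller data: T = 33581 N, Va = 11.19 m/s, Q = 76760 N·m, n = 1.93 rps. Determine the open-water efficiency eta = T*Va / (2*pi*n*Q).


Formula: eta = T * Va / (2 * pi * n * Q)
Step 1 — numerator = T * Va = 33581 * 11.19 = 375771.39
Step 2 — 2 * pi * n = 2 * pi * 1.93 = 12.126548
Step 3 — denominator = 12.126548 * 76760 = 930833.82
Step 4 — eta = 375771.39 / 930833.82 ≈ 0.40369 (5 s.f.)

0.40369


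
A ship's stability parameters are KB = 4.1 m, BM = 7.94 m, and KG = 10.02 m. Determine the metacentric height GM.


Formula: GM = KB + BM - KG
Step 1 — KM = KB + BM = 4.1 + 7.94 = 12.04 m
Step 2 — GM = KM - KG = 12.04 - 10.02 = 2.02 m

2.02 m


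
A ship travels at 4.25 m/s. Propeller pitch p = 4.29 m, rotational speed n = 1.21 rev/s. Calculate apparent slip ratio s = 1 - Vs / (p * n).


Formula: s = 1 - Vs / (p * n)
Step 1 — p * n = 4.29 * 1.21 = 5.1909
Step 2 — Vs / (p*n) = 4.25 / 5.1909 = 0.81874 (6 d.p.)
Step 3 — s = 1 - 0.81874 = 0.18126

0.18126


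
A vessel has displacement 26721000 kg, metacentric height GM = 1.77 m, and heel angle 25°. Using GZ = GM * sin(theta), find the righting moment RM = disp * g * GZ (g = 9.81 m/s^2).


Formula: GZ = GM * sin(theta); RM = disp * g * GZ
Step 1 — GZ = 1.77 * sin(25°) = 1.77 * 0.422618 = 0.748034 m
Step 2 — RM = 26721000 * 9.81 * 0.748034 ≈ 196080000 N·m (5 s.f.)

196080000 N·m
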